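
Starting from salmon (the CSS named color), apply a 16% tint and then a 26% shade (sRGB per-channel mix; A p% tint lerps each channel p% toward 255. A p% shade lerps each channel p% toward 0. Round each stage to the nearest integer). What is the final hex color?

#BA6E65

CSS salmon is rgb(250, 128, 114).
Lerp each channel 16% toward 255:
  R: 250 + 0.16×(255−250) = 250 + 0.8 = 250.8 → 251
  G: 128 + 0.16×(255−128) = 128 + 20.32 = 148.32 → 148
  B: 114 + 0.16×(255−114) = 114 + 22.56 = 136.56 → 137
After the tint: rgb(251, 148, 137) = #FB9489.
A 26% shade moves each channel 26% toward 0:
  R: 251 − 65.26 = 185.74 → 186
  G: 148 − 38.48 = 109.52 → 110
  B: 137 + 0.26×(0−137) = 137 − 35.62 = 101.38 → 101
rgb(186, 110, 101) = #BA6E65.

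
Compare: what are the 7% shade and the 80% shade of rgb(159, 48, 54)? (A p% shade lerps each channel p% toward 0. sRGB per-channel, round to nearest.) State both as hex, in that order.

7% shade:
  R: 159 − 11.13 = 147.87 → 148
  G: 48 − 3.36 = 44.64 → 45
  B: 54 + 0.07×(0−54) = 54 − 3.78 = 50.22 → 50
  → #942d32
80% shade:
  R: 159 − 127.2 = 31.8 → 32
  G: 48 + 0.8×(0−48) = 48 − 38.4 = 9.6 → 10
  B: 54 + 0.8×(0−54) = 54 − 43.2 = 10.8 → 11
  → #200a0b

#942d32, #200a0b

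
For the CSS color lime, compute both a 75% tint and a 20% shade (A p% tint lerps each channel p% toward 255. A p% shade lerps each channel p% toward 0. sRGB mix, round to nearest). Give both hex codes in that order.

#bfffbf, #00cc00

CSS lime is rgb(0, 255, 0).
75% tint:
  R: 0 + 0.75×(255−0) = 0 + 191.25 = 191.25 → 191
  G: 255 + 0 = 255 → 255
  B: 0 + 0.75×(255−0) = 0 + 191.25 = 191.25 → 191
  → #bfffbf
20% shade:
  R: 0 + 0.2×(0−0) = 0 + 0 = 0 → 0
  G: 255 − 51 = 204 → 204
  B: 0 + 0.2×(0−0) = 0 + 0 = 0 → 0
  → #00cc00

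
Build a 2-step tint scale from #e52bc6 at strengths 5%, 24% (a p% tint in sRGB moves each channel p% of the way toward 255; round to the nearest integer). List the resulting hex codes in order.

#e636c9, #eb5ed4

#e52bc6 is rgb(229, 43, 198).
5%: (229 + 1.3 = 230.3→230, 43 + 10.6 = 53.6→54, 198 + 2.85 = 200.85→201) → #e636c9
24%: (229 + 6.24 = 235.24→235, 43 + 50.88 = 93.88→94, 198 + 13.68 = 211.68→212) → #eb5ed4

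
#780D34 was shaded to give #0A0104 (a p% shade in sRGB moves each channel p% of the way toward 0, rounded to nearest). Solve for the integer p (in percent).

#780D34 is rgb(120, 13, 52); #0A0104 is rgb(10, 1, 4).
On the R channel (widest range): 10 ≈ 120 + (p/100)(0 − 120), so p ≈ 100×(10 − 120)/(0 − 120) = -11000/-120 = 91.67.
p = 92 reproduces all three channels after rounding.

92%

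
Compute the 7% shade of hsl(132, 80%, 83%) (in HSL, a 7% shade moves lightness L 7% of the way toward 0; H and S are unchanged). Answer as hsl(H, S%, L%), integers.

hsl(132, 80%, 77%)

L moves 7% from 83 toward 0: 83 − 5.81 = 77.19 → 77.
H and S are unchanged.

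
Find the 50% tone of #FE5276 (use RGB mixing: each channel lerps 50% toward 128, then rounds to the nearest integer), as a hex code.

#BF697B

#FE5276 is rgb(254, 82, 118).
A 50% tone moves each channel 50% toward 128:
  R: 254 − 63 = 191 → 191
  G: 82 + 0.5×(128−82) = 82 + 23 = 105 → 105
  B: 118 + 5 = 123 → 123
rgb(191, 105, 123) = #BF697B.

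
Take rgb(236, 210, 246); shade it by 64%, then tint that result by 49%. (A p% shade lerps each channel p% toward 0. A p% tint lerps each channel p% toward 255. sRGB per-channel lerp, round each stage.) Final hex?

A 64% shade moves each channel 64% toward 0:
  R: 236 + 0.64×(0−236) = 236 − 151.04 = 84.96 → 85
  G: 210 + 0.64×(0−210) = 210 − 134.4 = 75.6 → 76
  B: 246 − 157.44 = 88.56 → 89
After the shade: rgb(85, 76, 89) = #554C59.
Per channel, c → c + 0.49(255 − c):
  R: 85 + 0.49×(255−85) = 85 + 83.3 = 168.3 → 168
  G: 76 + 0.49×(255−76) = 76 + 87.71 = 163.71 → 164
  B: 89 + 81.34 = 170.34 → 170
rgb(168, 164, 170) = #A8A4AA.

#A8A4AA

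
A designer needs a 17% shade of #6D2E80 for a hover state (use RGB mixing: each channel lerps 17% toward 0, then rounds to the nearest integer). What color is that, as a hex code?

#6D2E80 is rgb(109, 46, 128).
A 17% shade moves each channel 17% toward 0:
  R: 109 − 18.53 = 90.47 → 90
  G: 46 + 0.17×(0−46) = 46 − 7.82 = 38.18 → 38
  B: 128 + 0.17×(0−128) = 128 − 21.76 = 106.24 → 106
rgb(90, 38, 106) = #5A266A.

#5A266A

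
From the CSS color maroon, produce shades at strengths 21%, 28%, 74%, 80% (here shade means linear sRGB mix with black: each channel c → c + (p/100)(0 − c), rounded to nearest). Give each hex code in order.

#650000, #5c0000, #210000, #1a0000

CSS maroon is rgb(128, 0, 0).
21%: (128 − 26.88 = 101.12→101, 0→0, 0→0) → #650000
28%: (128 − 35.84 = 92.16→92, 0→0, 0→0) → #5c0000
74%: (128 − 94.72 = 33.28→33, 0→0, 0→0) → #210000
80%: (128 − 102.4 = 25.6→26, 0→0, 0→0) → #1a0000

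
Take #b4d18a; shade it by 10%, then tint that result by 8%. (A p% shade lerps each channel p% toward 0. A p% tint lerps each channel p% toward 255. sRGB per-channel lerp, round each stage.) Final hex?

#a9c186

#b4d18a is rgb(180, 209, 138).
Lerp each channel 10% toward 0:
  R: 180 + 0.1×(0−180) = 180 − 18 = 162 → 162
  G: 209 + 0.1×(0−209) = 209 − 20.9 = 188.1 → 188
  B: 138 + 0.1×(0−138) = 138 − 13.8 = 124.2 → 124
After the shade: rgb(162, 188, 124) = #a2bc7c.
Per channel, c → c + 0.08(255 − c):
  R: 162 + 7.44 = 169.44 → 169
  G: 188 + 5.36 = 193.36 → 193
  B: 124 + 0.08×(255−124) = 124 + 10.48 = 134.48 → 134
rgb(169, 193, 134) = #a9c186.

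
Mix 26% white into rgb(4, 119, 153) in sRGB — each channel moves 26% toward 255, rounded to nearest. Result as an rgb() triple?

rgb(69, 154, 180)

Per channel, c → c + 0.26(255 − c):
  R: 4 + 0.26×(255−4) = 4 + 65.26 = 69.26 → 69
  G: 119 + 35.36 = 154.36 → 154
  B: 153 + 0.26×(255−153) = 153 + 26.52 = 179.52 → 180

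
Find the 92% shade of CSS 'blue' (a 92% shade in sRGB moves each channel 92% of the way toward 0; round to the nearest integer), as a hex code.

CSS blue is rgb(0, 0, 255).
A 92% shade moves each channel 92% toward 0:
  R: 0 + 0.92×(0−0) = 0 + 0 = 0 → 0
  G: 0 + 0.92×(0−0) = 0 + 0 = 0 → 0
  B: 255 − 234.6 = 20.4 → 20
rgb(0, 0, 20) = #000014.

#000014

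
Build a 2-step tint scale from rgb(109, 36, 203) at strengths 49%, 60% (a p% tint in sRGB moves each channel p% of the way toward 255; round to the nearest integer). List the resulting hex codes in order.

#B58FE4, #C5A7EA

49%: (109 + 71.54 = 180.54→181, 36 + 107.31 = 143.31→143, 203 + 25.48 = 228.48→228) → #B58FE4
60%: (109 + 87.6 = 196.6→197, 36 + 131.4 = 167.4→167, 203 + 31.2 = 234.2→234) → #C5A7EA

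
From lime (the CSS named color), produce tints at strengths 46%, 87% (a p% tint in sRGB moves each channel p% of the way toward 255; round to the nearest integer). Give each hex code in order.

CSS lime is rgb(0, 255, 0).
46%: (0 + 117.3 = 117.3→117, 255→255, 0 + 117.3 = 117.3→117) → #75FF75
87%: (0 + 221.85 = 221.85→222, 255→255, 0 + 221.85 = 221.85→222) → #DEFFDE

#75FF75, #DEFFDE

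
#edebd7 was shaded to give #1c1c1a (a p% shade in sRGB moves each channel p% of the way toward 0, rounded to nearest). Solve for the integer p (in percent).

#edebd7 is rgb(237, 235, 215); #1c1c1a is rgb(28, 28, 26).
On the R channel (widest range): 28 ≈ 237 + (p/100)(0 − 237), so p ≈ 100×(28 − 237)/(0 − 237) = -20900/-237 = 88.19.
p = 88 reproduces all three channels after rounding.

88%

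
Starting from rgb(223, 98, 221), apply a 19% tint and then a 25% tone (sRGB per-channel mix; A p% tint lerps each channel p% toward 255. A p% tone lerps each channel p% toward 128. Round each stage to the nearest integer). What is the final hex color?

Lerp each channel 19% toward 255:
  R: 223 + 0.19×(255−223) = 223 + 6.08 = 229.08 → 229
  G: 98 + 29.83 = 127.83 → 128
  B: 221 + 6.46 = 227.46 → 227
After the tint: rgb(229, 128, 227) = #e580e3.
Lerp each channel 25% toward 128:
  R: 229 + 0.25×(128−229) = 229 − 25.25 = 203.75 → 204
  G: 128 + 0.25×(128−128) = 128 + 0 = 128 → 128
  B: 227 − 24.75 = 202.25 → 202
rgb(204, 128, 202) = #cc80ca.

#cc80ca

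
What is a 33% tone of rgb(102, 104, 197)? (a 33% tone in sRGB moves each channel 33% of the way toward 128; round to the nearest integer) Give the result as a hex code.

#6f70ae

Per channel, c → c + 0.33(128 − c):
  R: 102 + 0.33×(128−102) = 102 + 8.58 = 110.58 → 111
  G: 104 + 0.33×(128−104) = 104 + 7.92 = 111.92 → 112
  B: 197 − 22.77 = 174.23 → 174
rgb(111, 112, 174) = #6f70ae.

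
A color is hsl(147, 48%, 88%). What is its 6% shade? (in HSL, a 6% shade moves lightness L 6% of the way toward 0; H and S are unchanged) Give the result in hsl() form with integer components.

hsl(147, 48%, 83%)

L moves 6% from 88 toward 0: 88 − 5.28 = 82.72 → 83.
H and S are unchanged.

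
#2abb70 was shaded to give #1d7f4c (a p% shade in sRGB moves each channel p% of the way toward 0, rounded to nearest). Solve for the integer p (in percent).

#2abb70 is rgb(42, 187, 112); #1d7f4c is rgb(29, 127, 76).
On the G channel (widest range): 127 ≈ 187 + (p/100)(0 − 187), so p ≈ 100×(127 − 187)/(0 − 187) = -6000/-187 = 32.09.
p = 32 reproduces all three channels after rounding.

32%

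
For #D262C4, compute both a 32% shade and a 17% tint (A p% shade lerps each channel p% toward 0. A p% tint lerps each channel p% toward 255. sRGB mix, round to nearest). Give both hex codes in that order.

#8F4385, #DA7DCE

#D262C4 is rgb(210, 98, 196).
32% shade:
  R: 210 + 0.32×(0−210) = 210 − 67.2 = 142.8 → 143
  G: 98 + 0.32×(0−98) = 98 − 31.36 = 66.64 → 67
  B: 196 + 0.32×(0−196) = 196 − 62.72 = 133.28 → 133
  → #8F4385
17% tint:
  R: 210 + 0.17×(255−210) = 210 + 7.65 = 217.65 → 218
  G: 98 + 26.69 = 124.69 → 125
  B: 196 + 0.17×(255−196) = 196 + 10.03 = 206.03 → 206
  → #DA7DCE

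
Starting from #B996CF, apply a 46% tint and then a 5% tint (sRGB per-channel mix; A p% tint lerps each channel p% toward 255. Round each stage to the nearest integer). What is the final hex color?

#DBC9E6

#B996CF is rgb(185, 150, 207).
A 46% tint moves each channel 46% toward 255:
  R: 185 + 0.46×(255−185) = 185 + 32.2 = 217.2 → 217
  G: 150 + 48.3 = 198.3 → 198
  B: 207 + 0.46×(255−207) = 207 + 22.08 = 229.08 → 229
After the tint: rgb(217, 198, 229) = #D9C6E5.
Per channel, c → c + 0.05(255 − c):
  R: 217 + 1.9 = 218.9 → 219
  G: 198 + 2.85 = 200.85 → 201
  B: 229 + 1.3 = 230.3 → 230
rgb(219, 201, 230) = #DBC9E6.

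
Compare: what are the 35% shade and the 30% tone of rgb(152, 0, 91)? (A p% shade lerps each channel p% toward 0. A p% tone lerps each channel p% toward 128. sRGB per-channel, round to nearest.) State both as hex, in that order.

#63003B, #912666

35% shade:
  R: 152 − 53.2 = 98.8 → 99
  G: 0 + 0.35×(0−0) = 0 + 0 = 0 → 0
  B: 91 + 0.35×(0−91) = 91 − 31.85 = 59.15 → 59
  → #63003B
30% tone:
  R: 152 − 7.2 = 144.8 → 145
  G: 0 + 0.3×(128−0) = 0 + 38.4 = 38.4 → 38
  B: 91 + 11.1 = 102.1 → 102
  → #912666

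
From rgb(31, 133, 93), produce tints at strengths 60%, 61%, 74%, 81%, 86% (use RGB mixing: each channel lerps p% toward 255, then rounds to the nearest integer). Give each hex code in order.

60%: (31 + 134.4 = 165.4→165, 133 + 73.2 = 206.2→206, 93 + 97.2 = 190.2→190) → #A5CEBE
61%: (31 + 136.64 = 167.64→168, 133 + 74.42 = 207.42→207, 93 + 98.82 = 191.82→192) → #A8CFC0
74%: (31 + 165.76 = 196.76→197, 133 + 90.28 = 223.28→223, 93 + 119.88 = 212.88→213) → #C5DFD5
81%: (31 + 181.44 = 212.44→212, 133 + 98.82 = 231.82→232, 93 + 131.22 = 224.22→224) → #D4E8E0
86%: (31 + 192.64 = 223.64→224, 133 + 104.92 = 237.92→238, 93 + 139.32 = 232.32→232) → #E0EEE8

#A5CEBE, #A8CFC0, #C5DFD5, #D4E8E0, #E0EEE8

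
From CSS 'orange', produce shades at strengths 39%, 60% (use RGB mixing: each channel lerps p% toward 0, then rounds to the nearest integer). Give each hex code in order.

CSS orange is rgb(255, 165, 0).
39%: (255 − 99.45 = 155.55→156, 165 − 64.35 = 100.65→101, 0→0) → #9c6500
60%: (255 − 153 = 102→102, 165 − 99 = 66→66, 0→0) → #664200

#9c6500, #664200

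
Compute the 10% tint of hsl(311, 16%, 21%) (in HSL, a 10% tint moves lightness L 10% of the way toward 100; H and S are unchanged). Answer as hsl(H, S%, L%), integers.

L moves 10% from 21 toward 100: 21 + 7.9 = 28.9 → 29.
H and S are unchanged.

hsl(311, 16%, 29%)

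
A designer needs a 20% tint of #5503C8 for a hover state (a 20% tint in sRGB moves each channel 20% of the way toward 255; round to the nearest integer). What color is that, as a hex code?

#5503C8 is rgb(85, 3, 200).
A 20% tint moves each channel 20% toward 255:
  R: 85 + 0.2×(255−85) = 85 + 34 = 119 → 119
  G: 3 + 0.2×(255−3) = 3 + 50.4 = 53.4 → 53
  B: 200 + 0.2×(255−200) = 200 + 11 = 211 → 211
rgb(119, 53, 211) = #7735D3.

#7735D3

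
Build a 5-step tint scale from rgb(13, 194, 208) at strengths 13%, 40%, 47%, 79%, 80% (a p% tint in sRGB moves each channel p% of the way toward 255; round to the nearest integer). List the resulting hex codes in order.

#2CCAD6, #6EDAE3, #7FDFE6, #CCF2F5, #CFF3F6

13%: (13 + 31.46 = 44.46→44, 194 + 7.93 = 201.93→202, 208 + 6.11 = 214.11→214) → #2CCAD6
40%: (13 + 96.8 = 109.8→110, 194 + 24.4 = 218.4→218, 208 + 18.8 = 226.8→227) → #6EDAE3
47%: (13 + 113.74 = 126.74→127, 194 + 28.67 = 222.67→223, 208 + 22.09 = 230.09→230) → #7FDFE6
79%: (13 + 191.18 = 204.18→204, 194 + 48.19 = 242.19→242, 208 + 37.13 = 245.13→245) → #CCF2F5
80%: (13 + 193.6 = 206.6→207, 194 + 48.8 = 242.8→243, 208 + 37.6 = 245.6→246) → #CFF3F6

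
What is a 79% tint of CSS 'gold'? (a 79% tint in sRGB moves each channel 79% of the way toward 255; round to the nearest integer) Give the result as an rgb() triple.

CSS gold is rgb(255, 215, 0).
A 79% tint moves each channel 79% toward 255:
  R: 255 + 0.79×(255−255) = 255 + 0 = 255 → 255
  G: 215 + 0.79×(255−215) = 215 + 31.6 = 246.6 → 247
  B: 0 + 0.79×(255−0) = 0 + 201.45 = 201.45 → 201

rgb(255, 247, 201)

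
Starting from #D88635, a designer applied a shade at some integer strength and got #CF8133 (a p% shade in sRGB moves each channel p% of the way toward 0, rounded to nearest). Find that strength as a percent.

#D88635 is rgb(216, 134, 53); #CF8133 is rgb(207, 129, 51).
On the R channel (widest range): 207 ≈ 216 + (p/100)(0 − 216), so p ≈ 100×(207 − 216)/(0 − 216) = -900/-216 = 4.17.
p = 4 reproduces all three channels after rounding.

4%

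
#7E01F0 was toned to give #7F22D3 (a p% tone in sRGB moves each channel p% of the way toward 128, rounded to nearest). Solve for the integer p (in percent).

26%

#7E01F0 is rgb(126, 1, 240); #7F22D3 is rgb(127, 34, 211).
On the G channel (widest range): 34 ≈ 1 + (p/100)(128 − 1), so p ≈ 100×(34 − 1)/(128 − 1) = 3300/127 = 25.98.
p = 26 reproduces all three channels after rounding.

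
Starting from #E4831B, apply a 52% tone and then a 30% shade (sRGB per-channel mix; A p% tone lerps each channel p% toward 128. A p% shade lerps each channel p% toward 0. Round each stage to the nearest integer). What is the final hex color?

#7B5A38

#E4831B is rgb(228, 131, 27).
Per channel, c → c + 0.52(128 − c):
  R: 228 + 0.52×(128−228) = 228 − 52 = 176 → 176
  G: 131 + 0.52×(128−131) = 131 − 1.56 = 129.44 → 129
  B: 27 + 0.52×(128−27) = 27 + 52.52 = 79.52 → 80
After the tone: rgb(176, 129, 80) = #B08150.
Per channel, c → c + 0.3(0 − c):
  R: 176 + 0.3×(0−176) = 176 − 52.8 = 123.2 → 123
  G: 129 + 0.3×(0−129) = 129 − 38.7 = 90.3 → 90
  B: 80 + 0.3×(0−80) = 80 − 24 = 56 → 56
rgb(123, 90, 56) = #7B5A38.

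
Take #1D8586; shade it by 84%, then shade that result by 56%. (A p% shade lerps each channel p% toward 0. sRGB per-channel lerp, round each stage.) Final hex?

#1D8586 is rgb(29, 133, 134).
An 84% shade moves each channel 84% toward 0:
  R: 29 + 0.84×(0−29) = 29 − 24.36 = 4.64 → 5
  G: 133 − 111.72 = 21.28 → 21
  B: 134 + 0.84×(0−134) = 134 − 112.56 = 21.44 → 21
After the shade: rgb(5, 21, 21) = #051515.
A 56% shade moves each channel 56% toward 0:
  R: 5 − 2.8 = 2.2 → 2
  G: 21 + 0.56×(0−21) = 21 − 11.76 = 9.24 → 9
  B: 21 + 0.56×(0−21) = 21 − 11.76 = 9.24 → 9
rgb(2, 9, 9) = #020909.

#020909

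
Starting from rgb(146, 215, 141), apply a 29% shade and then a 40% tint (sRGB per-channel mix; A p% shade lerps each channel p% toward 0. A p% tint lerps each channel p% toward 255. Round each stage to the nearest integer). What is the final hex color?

#A4C2A2

Lerp each channel 29% toward 0:
  R: 146 + 0.29×(0−146) = 146 − 42.34 = 103.66 → 104
  G: 215 + 0.29×(0−215) = 215 − 62.35 = 152.65 → 153
  B: 141 + 0.29×(0−141) = 141 − 40.89 = 100.11 → 100
After the shade: rgb(104, 153, 100) = #689964.
Lerp each channel 40% toward 255:
  R: 104 + 0.4×(255−104) = 104 + 60.4 = 164.4 → 164
  G: 153 + 40.8 = 193.8 → 194
  B: 100 + 0.4×(255−100) = 100 + 62 = 162 → 162
rgb(164, 194, 162) = #A4C2A2.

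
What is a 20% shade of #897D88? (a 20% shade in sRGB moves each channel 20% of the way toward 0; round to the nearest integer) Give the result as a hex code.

#6E646D

#897D88 is rgb(137, 125, 136).
A 20% shade moves each channel 20% toward 0:
  R: 137 + 0.2×(0−137) = 137 − 27.4 = 109.6 → 110
  G: 125 − 25 = 100 → 100
  B: 136 − 27.2 = 108.8 → 109
rgb(110, 100, 109) = #6E646D.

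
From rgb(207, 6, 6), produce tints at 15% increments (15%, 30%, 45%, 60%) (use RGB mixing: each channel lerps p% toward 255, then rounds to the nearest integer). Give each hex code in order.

15%: (207 + 7.2 = 214.2→214, 6 + 37.35 = 43.35→43, 6 + 37.35 = 43.35→43) → #d62b2b
30%: (207 + 14.4 = 221.4→221, 6 + 74.7 = 80.7→81, 6 + 74.7 = 80.7→81) → #dd5151
45%: (207 + 21.6 = 228.6→229, 6 + 112.05 = 118.05→118, 6 + 112.05 = 118.05→118) → #e57676
60%: (207 + 28.8 = 235.8→236, 6 + 149.4 = 155.4→155, 6 + 149.4 = 155.4→155) → #ec9b9b

#d62b2b, #dd5151, #e57676, #ec9b9b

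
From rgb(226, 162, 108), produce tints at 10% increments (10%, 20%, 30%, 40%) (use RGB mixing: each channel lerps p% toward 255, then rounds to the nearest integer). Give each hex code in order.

#E5AB7B, #E8B589, #EBBE98, #EEC7A7

10%: (226 + 2.9 = 228.9→229, 162 + 9.3 = 171.3→171, 108 + 14.7 = 122.7→123) → #E5AB7B
20%: (226 + 5.8 = 231.8→232, 162 + 18.6 = 180.6→181, 108 + 29.4 = 137.4→137) → #E8B589
30%: (226 + 8.7 = 234.7→235, 162 + 27.9 = 189.9→190, 108 + 44.1 = 152.1→152) → #EBBE98
40%: (226 + 11.6 = 237.6→238, 162 + 37.2 = 199.2→199, 108 + 58.8 = 166.8→167) → #EEC7A7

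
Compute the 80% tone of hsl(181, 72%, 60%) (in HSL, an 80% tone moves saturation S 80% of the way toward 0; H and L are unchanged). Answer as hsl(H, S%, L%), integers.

hsl(181, 14%, 60%)

S moves 80% from 72 toward 0: 72 − 57.6 = 14.4 → 14.
H and L are unchanged.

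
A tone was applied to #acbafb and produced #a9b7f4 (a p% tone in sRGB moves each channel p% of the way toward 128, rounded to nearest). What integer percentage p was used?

#acbafb is rgb(172, 186, 251); #a9b7f4 is rgb(169, 183, 244).
On the B channel (widest range): 244 ≈ 251 + (p/100)(128 − 251), so p ≈ 100×(244 − 251)/(128 − 251) = -700/-123 = 5.69.
p = 6 reproduces all three channels after rounding.

6%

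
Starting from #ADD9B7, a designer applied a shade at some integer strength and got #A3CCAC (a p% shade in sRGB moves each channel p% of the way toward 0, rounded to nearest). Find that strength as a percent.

6%

#ADD9B7 is rgb(173, 217, 183); #A3CCAC is rgb(163, 204, 172).
On the G channel (widest range): 204 ≈ 217 + (p/100)(0 − 217), so p ≈ 100×(204 − 217)/(0 − 217) = -1300/-217 = 5.99.
p = 6 reproduces all three channels after rounding.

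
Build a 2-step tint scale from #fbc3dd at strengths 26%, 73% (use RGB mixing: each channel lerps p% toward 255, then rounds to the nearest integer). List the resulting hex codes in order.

#fbc3dd is rgb(251, 195, 221).
26%: (251 + 1.04 = 252.04→252, 195 + 15.6 = 210.6→211, 221 + 8.84 = 229.84→230) → #fcd3e6
73%: (251 + 2.92 = 253.92→254, 195 + 43.8 = 238.8→239, 221 + 24.82 = 245.82→246) → #feeff6

#fcd3e6, #feeff6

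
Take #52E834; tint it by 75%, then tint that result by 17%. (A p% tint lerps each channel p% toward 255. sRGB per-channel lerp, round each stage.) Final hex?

#52E834 is rgb(82, 232, 52).
Per channel, c → c + 0.75(255 − c):
  R: 82 + 0.75×(255−82) = 82 + 129.75 = 211.75 → 212
  G: 232 + 17.25 = 249.25 → 249
  B: 52 + 152.25 = 204.25 → 204
After the tint: rgb(212, 249, 204) = #D4F9CC.
Lerp each channel 17% toward 255:
  R: 212 + 0.17×(255−212) = 212 + 7.31 = 219.31 → 219
  G: 249 + 0.17×(255−249) = 249 + 1.02 = 250.02 → 250
  B: 204 + 0.17×(255−204) = 204 + 8.67 = 212.67 → 213
rgb(219, 250, 213) = #DBFAD5.

#DBFAD5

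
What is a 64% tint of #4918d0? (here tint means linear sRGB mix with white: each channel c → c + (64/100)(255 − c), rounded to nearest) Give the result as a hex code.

#bdacee

#4918d0 is rgb(73, 24, 208).
A 64% tint moves each channel 64% toward 255:
  R: 73 + 116.48 = 189.48 → 189
  G: 24 + 0.64×(255−24) = 24 + 147.84 = 171.84 → 172
  B: 208 + 0.64×(255−208) = 208 + 30.08 = 238.08 → 238
rgb(189, 172, 238) = #bdacee.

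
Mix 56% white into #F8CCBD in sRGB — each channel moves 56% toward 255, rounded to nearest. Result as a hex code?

#F8CCBD is rgb(248, 204, 189).
Per channel, c → c + 0.56(255 − c):
  R: 248 + 3.92 = 251.92 → 252
  G: 204 + 0.56×(255−204) = 204 + 28.56 = 232.56 → 233
  B: 189 + 36.96 = 225.96 → 226
rgb(252, 233, 226) = #FCE9E2.

#FCE9E2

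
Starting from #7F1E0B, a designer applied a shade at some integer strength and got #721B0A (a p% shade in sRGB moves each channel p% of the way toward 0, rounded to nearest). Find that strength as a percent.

10%

#7F1E0B is rgb(127, 30, 11); #721B0A is rgb(114, 27, 10).
On the R channel (widest range): 114 ≈ 127 + (p/100)(0 − 127), so p ≈ 100×(114 − 127)/(0 − 127) = -1300/-127 = 10.24.
p = 10 reproduces all three channels after rounding.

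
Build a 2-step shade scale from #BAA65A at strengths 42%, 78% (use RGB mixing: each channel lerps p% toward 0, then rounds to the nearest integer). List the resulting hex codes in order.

#6C6034, #292514

#BAA65A is rgb(186, 166, 90).
42%: (186 − 78.12 = 107.88→108, 166 − 69.72 = 96.28→96, 90 − 37.8 = 52.2→52) → #6C6034
78%: (186 − 145.08 = 40.92→41, 166 − 129.48 = 36.52→37, 90 − 70.2 = 19.8→20) → #292514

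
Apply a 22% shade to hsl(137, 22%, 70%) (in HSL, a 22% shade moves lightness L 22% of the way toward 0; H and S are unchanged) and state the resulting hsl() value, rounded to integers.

L moves 22% from 70 toward 0: 70 − 15.4 = 54.6 → 55.
H and S are unchanged.

hsl(137, 22%, 55%)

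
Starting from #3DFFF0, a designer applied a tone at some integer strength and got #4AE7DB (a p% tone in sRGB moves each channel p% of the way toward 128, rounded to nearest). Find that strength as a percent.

#3DFFF0 is rgb(61, 255, 240); #4AE7DB is rgb(74, 231, 219).
On the G channel (widest range): 231 ≈ 255 + (p/100)(128 − 255), so p ≈ 100×(231 − 255)/(128 − 255) = -2400/-127 = 18.90.
p = 19 reproduces all three channels after rounding.

19%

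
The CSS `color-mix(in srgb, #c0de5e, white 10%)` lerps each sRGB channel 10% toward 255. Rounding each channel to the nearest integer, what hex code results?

#c6e16e

#c0de5e is rgb(192, 222, 94).
A 10% tint moves each channel 10% toward 255:
  R: 192 + 0.1×(255−192) = 192 + 6.3 = 198.3 → 198
  G: 222 + 0.1×(255−222) = 222 + 3.3 = 225.3 → 225
  B: 94 + 0.1×(255−94) = 94 + 16.1 = 110.1 → 110
rgb(198, 225, 110) = #c6e16e.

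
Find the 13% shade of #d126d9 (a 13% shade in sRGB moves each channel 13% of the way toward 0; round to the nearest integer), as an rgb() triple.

#d126d9 is rgb(209, 38, 217).
Per channel, c → c + 0.13(0 − c):
  R: 209 + 0.13×(0−209) = 209 − 27.17 = 181.83 → 182
  G: 38 + 0.13×(0−38) = 38 − 4.94 = 33.06 → 33
  B: 217 − 28.21 = 188.79 → 189

rgb(182, 33, 189)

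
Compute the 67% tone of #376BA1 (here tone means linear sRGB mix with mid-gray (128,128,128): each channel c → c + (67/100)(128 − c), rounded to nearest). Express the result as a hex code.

#68798B

#376BA1 is rgb(55, 107, 161).
Lerp each channel 67% toward 128:
  R: 55 + 0.67×(128−55) = 55 + 48.91 = 103.91 → 104
  G: 107 + 0.67×(128−107) = 107 + 14.07 = 121.07 → 121
  B: 161 + 0.67×(128−161) = 161 − 22.11 = 138.89 → 139
rgb(104, 121, 139) = #68798B.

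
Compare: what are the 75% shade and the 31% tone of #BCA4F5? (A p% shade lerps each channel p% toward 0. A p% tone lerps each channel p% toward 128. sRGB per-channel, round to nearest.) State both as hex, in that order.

#BCA4F5 is rgb(188, 164, 245).
75% shade:
  R: 188 + 0.75×(0−188) = 188 − 141 = 47 → 47
  G: 164 + 0.75×(0−164) = 164 − 123 = 41 → 41
  B: 245 + 0.75×(0−245) = 245 − 183.75 = 61.25 → 61
  → #2F293D
31% tone:
  R: 188 − 18.6 = 169.4 → 169
  G: 164 + 0.31×(128−164) = 164 − 11.16 = 152.84 → 153
  B: 245 − 36.27 = 208.73 → 209
  → #A999D1

#2F293D, #A999D1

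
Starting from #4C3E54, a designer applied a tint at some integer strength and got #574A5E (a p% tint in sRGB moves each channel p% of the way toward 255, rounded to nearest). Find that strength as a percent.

6%

#4C3E54 is rgb(76, 62, 84); #574A5E is rgb(87, 74, 94).
On the G channel (widest range): 74 ≈ 62 + (p/100)(255 − 62), so p ≈ 100×(74 − 62)/(255 − 62) = 1200/193 = 6.22.
p = 6 reproduces all three channels after rounding.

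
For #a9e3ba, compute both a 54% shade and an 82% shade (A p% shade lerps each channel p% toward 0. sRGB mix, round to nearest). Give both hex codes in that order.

#4e6856, #1e2921

#a9e3ba is rgb(169, 227, 186).
54% shade:
  R: 169 − 91.26 = 77.74 → 78
  G: 227 + 0.54×(0−227) = 227 − 122.58 = 104.42 → 104
  B: 186 + 0.54×(0−186) = 186 − 100.44 = 85.56 → 86
  → #4e6856
82% shade:
  R: 169 + 0.82×(0−169) = 169 − 138.58 = 30.42 → 30
  G: 227 − 186.14 = 40.86 → 41
  B: 186 − 152.52 = 33.48 → 33
  → #1e2921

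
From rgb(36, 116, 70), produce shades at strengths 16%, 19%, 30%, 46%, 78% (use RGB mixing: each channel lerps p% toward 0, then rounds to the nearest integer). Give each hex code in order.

#1E613B, #1D5E39, #195131, #133F26, #081A0F

16%: (36 − 5.76 = 30.24→30, 116 − 18.56 = 97.44→97, 70 − 11.2 = 58.8→59) → #1E613B
19%: (36 − 6.84 = 29.16→29, 116 − 22.04 = 93.96→94, 70 − 13.3 = 56.7→57) → #1D5E39
30%: (36 − 10.8 = 25.2→25, 116 − 34.8 = 81.2→81, 70 − 21 = 49→49) → #195131
46%: (36 − 16.56 = 19.44→19, 116 − 53.36 = 62.64→63, 70 − 32.2 = 37.8→38) → #133F26
78%: (36 − 28.08 = 7.92→8, 116 − 90.48 = 25.52→26, 70 − 54.6 = 15.4→15) → #081A0F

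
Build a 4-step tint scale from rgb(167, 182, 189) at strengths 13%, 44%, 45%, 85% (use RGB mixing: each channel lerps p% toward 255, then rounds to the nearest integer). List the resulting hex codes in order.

#b2bfc6, #ced6da, #cfd7db, #f2f4f5

13%: (167 + 11.44 = 178.44→178, 182 + 9.49 = 191.49→191, 189 + 8.58 = 197.58→198) → #b2bfc6
44%: (167 + 38.72 = 205.72→206, 182 + 32.12 = 214.12→214, 189 + 29.04 = 218.04→218) → #ced6da
45%: (167 + 39.6 = 206.6→207, 182 + 32.85 = 214.85→215, 189 + 29.7 = 218.7→219) → #cfd7db
85%: (167 + 74.8 = 241.8→242, 182 + 62.05 = 244.05→244, 189 + 56.1 = 245.1→245) → #f2f4f5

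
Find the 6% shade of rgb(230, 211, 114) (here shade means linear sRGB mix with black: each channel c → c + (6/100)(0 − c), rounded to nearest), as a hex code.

A 6% shade moves each channel 6% toward 0:
  R: 230 − 13.8 = 216.2 → 216
  G: 211 − 12.66 = 198.34 → 198
  B: 114 − 6.84 = 107.16 → 107
rgb(216, 198, 107) = #D8C66B.

#D8C66B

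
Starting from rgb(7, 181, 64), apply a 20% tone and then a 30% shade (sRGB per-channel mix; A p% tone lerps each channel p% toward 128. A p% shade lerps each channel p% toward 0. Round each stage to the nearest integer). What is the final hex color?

Per channel, c → c + 0.2(128 − c):
  R: 7 + 24.2 = 31.2 → 31
  G: 181 − 10.6 = 170.4 → 170
  B: 64 + 0.2×(128−64) = 64 + 12.8 = 76.8 → 77
After the tone: rgb(31, 170, 77) = #1faa4d.
Per channel, c → c + 0.3(0 − c):
  R: 31 + 0.3×(0−31) = 31 − 9.3 = 21.7 → 22
  G: 170 + 0.3×(0−170) = 170 − 51 = 119 → 119
  B: 77 − 23.1 = 53.9 → 54
rgb(22, 119, 54) = #167736.

#167736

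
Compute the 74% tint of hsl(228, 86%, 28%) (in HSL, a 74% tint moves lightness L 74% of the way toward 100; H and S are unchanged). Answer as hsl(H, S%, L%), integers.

hsl(228, 86%, 81%)

L moves 74% from 28 toward 100: 28 + 53.28 = 81.28 → 81.
H and S are unchanged.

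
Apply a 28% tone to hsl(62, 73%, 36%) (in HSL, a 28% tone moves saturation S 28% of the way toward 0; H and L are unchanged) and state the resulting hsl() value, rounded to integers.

S moves 28% from 73 toward 0: 73 − 20.44 = 52.56 → 53.
H and L are unchanged.

hsl(62, 53%, 36%)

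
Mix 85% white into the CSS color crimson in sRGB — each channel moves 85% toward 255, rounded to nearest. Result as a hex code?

CSS crimson is rgb(220, 20, 60).
Lerp each channel 85% toward 255:
  R: 220 + 0.85×(255−220) = 220 + 29.75 = 249.75 → 250
  G: 20 + 0.85×(255−20) = 20 + 199.75 = 219.75 → 220
  B: 60 + 165.75 = 225.75 → 226
rgb(250, 220, 226) = #fadce2.

#fadce2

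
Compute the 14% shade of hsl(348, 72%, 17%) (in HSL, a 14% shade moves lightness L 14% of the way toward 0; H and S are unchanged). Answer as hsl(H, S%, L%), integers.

L moves 14% from 17 toward 0: 17 − 2.38 = 14.62 → 15.
H and S are unchanged.

hsl(348, 72%, 15%)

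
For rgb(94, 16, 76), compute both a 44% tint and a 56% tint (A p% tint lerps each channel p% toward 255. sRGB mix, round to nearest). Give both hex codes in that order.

#A5799B, #B896B0

44% tint:
  R: 94 + 0.44×(255−94) = 94 + 70.84 = 164.84 → 165
  G: 16 + 0.44×(255−16) = 16 + 105.16 = 121.16 → 121
  B: 76 + 78.76 = 154.76 → 155
  → #A5799B
56% tint:
  R: 94 + 0.56×(255−94) = 94 + 90.16 = 184.16 → 184
  G: 16 + 0.56×(255−16) = 16 + 133.84 = 149.84 → 150
  B: 76 + 100.24 = 176.24 → 176
  → #B896B0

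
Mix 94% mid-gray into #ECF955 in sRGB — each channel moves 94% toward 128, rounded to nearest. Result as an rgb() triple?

#ECF955 is rgb(236, 249, 85).
Per channel, c → c + 0.94(128 − c):
  R: 236 − 101.52 = 134.48 → 134
  G: 249 − 113.74 = 135.26 → 135
  B: 85 + 0.94×(128−85) = 85 + 40.42 = 125.42 → 125

rgb(134, 135, 125)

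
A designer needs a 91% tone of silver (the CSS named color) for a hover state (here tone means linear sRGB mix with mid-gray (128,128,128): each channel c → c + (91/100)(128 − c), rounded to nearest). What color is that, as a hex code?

#868686

CSS silver is rgb(192, 192, 192).
Per channel, c → c + 0.91(128 − c):
  R: 192 + 0.91×(128−192) = 192 − 58.24 = 133.76 → 134
  G: 192 + 0.91×(128−192) = 192 − 58.24 = 133.76 → 134
  B: 192 + 0.91×(128−192) = 192 − 58.24 = 133.76 → 134
rgb(134, 134, 134) = #868686.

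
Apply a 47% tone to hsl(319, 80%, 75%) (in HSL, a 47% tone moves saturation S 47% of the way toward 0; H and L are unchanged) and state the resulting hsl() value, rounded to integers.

hsl(319, 42%, 75%)

S moves 47% from 80 toward 0: 80 − 37.6 = 42.4 → 42.
H and L are unchanged.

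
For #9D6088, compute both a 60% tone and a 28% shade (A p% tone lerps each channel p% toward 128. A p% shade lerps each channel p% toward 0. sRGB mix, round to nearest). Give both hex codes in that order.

#9D6088 is rgb(157, 96, 136).
60% tone:
  R: 157 − 17.4 = 139.6 → 140
  G: 96 + 0.6×(128−96) = 96 + 19.2 = 115.2 → 115
  B: 136 − 4.8 = 131.2 → 131
  → #8C7383
28% shade:
  R: 157 + 0.28×(0−157) = 157 − 43.96 = 113.04 → 113
  G: 96 + 0.28×(0−96) = 96 − 26.88 = 69.12 → 69
  B: 136 + 0.28×(0−136) = 136 − 38.08 = 97.92 → 98
  → #714562

#8C7383, #714562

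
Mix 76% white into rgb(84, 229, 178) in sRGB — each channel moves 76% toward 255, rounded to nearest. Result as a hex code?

#D6F9ED

Lerp each channel 76% toward 255:
  R: 84 + 129.96 = 213.96 → 214
  G: 229 + 0.76×(255−229) = 229 + 19.76 = 248.76 → 249
  B: 178 + 0.76×(255−178) = 178 + 58.52 = 236.52 → 237
rgb(214, 249, 237) = #D6F9ED.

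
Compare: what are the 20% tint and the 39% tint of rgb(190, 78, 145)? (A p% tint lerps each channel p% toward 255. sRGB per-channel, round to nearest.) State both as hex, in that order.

20% tint:
  R: 190 + 13 = 203 → 203
  G: 78 + 0.2×(255−78) = 78 + 35.4 = 113.4 → 113
  B: 145 + 22 = 167 → 167
  → #CB71A7
39% tint:
  R: 190 + 25.35 = 215.35 → 215
  G: 78 + 0.39×(255−78) = 78 + 69.03 = 147.03 → 147
  B: 145 + 42.9 = 187.9 → 188
  → #D793BC

#CB71A7, #D793BC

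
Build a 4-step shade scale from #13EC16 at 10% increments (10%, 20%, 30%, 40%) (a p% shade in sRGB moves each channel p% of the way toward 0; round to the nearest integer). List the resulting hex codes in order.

#13EC16 is rgb(19, 236, 22).
10%: (19 − 1.9 = 17.1→17, 236 − 23.6 = 212.4→212, 22 − 2.2 = 19.8→20) → #11D414
20%: (19 − 3.8 = 15.2→15, 236 − 47.2 = 188.8→189, 22 − 4.4 = 17.6→18) → #0FBD12
30%: (19 − 5.7 = 13.3→13, 236 − 70.8 = 165.2→165, 22 − 6.6 = 15.4→15) → #0DA50F
40%: (19 − 7.6 = 11.4→11, 236 − 94.4 = 141.6→142, 22 − 8.8 = 13.2→13) → #0B8E0D

#11D414, #0FBD12, #0DA50F, #0B8E0D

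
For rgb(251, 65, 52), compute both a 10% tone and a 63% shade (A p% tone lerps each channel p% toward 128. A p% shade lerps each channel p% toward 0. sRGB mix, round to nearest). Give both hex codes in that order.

10% tone:
  R: 251 − 12.3 = 238.7 → 239
  G: 65 + 6.3 = 71.3 → 71
  B: 52 + 7.6 = 59.6 → 60
  → #EF473C
63% shade:
  R: 251 + 0.63×(0−251) = 251 − 158.13 = 92.87 → 93
  G: 65 + 0.63×(0−65) = 65 − 40.95 = 24.05 → 24
  B: 52 − 32.76 = 19.24 → 19
  → #5D1813

#EF473C, #5D1813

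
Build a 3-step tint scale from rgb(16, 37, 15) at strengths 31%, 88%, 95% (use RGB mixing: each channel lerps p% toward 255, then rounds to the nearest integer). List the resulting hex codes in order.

#5A6959, #E2E5E2, #F3F4F3

31%: (16 + 74.09 = 90.09→90, 37 + 67.58 = 104.58→105, 15 + 74.4 = 89.4→89) → #5A6959
88%: (16 + 210.32 = 226.32→226, 37 + 191.84 = 228.84→229, 15 + 211.2 = 226.2→226) → #E2E5E2
95%: (16 + 227.05 = 243.05→243, 37 + 207.1 = 244.1→244, 15 + 228 = 243→243) → #F3F4F3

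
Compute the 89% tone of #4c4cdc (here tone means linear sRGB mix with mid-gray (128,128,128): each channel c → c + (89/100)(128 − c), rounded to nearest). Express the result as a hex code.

#4c4cdc is rgb(76, 76, 220).
An 89% tone moves each channel 89% toward 128:
  R: 76 + 46.28 = 122.28 → 122
  G: 76 + 0.89×(128−76) = 76 + 46.28 = 122.28 → 122
  B: 220 + 0.89×(128−220) = 220 − 81.88 = 138.12 → 138
rgb(122, 122, 138) = #7a7a8a.

#7a7a8a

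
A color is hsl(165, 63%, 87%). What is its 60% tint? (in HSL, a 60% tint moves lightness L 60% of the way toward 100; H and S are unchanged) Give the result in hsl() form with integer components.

hsl(165, 63%, 95%)

L moves 60% from 87 toward 100: 87 + 7.8 = 94.8 → 95.
H and S are unchanged.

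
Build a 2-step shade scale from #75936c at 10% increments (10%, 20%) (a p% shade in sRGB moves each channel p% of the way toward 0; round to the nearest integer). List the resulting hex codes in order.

#698461, #5e7656

#75936c is rgb(117, 147, 108).
10%: (117 − 11.7 = 105.3→105, 147 − 14.7 = 132.3→132, 108 − 10.8 = 97.2→97) → #698461
20%: (117 − 23.4 = 93.6→94, 147 − 29.4 = 117.6→118, 108 − 21.6 = 86.4→86) → #5e7656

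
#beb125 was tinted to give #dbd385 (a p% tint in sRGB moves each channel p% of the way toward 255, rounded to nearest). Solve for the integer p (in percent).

#beb125 is rgb(190, 177, 37); #dbd385 is rgb(219, 211, 133).
On the B channel (widest range): 133 ≈ 37 + (p/100)(255 − 37), so p ≈ 100×(133 − 37)/(255 − 37) = 9600/218 = 44.04.
p = 44 reproduces all three channels after rounding.

44%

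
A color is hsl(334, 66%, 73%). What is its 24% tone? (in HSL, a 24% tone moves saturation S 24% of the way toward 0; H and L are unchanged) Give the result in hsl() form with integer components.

hsl(334, 50%, 73%)

S moves 24% from 66 toward 0: 66 − 15.84 = 50.16 → 50.
H and L are unchanged.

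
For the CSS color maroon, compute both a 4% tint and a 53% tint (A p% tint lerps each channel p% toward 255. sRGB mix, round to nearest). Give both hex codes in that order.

CSS maroon is rgb(128, 0, 0).
4% tint:
  R: 128 + 5.08 = 133.08 → 133
  G: 0 + 0.04×(255−0) = 0 + 10.2 = 10.2 → 10
  B: 0 + 10.2 = 10.2 → 10
  → #850a0a
53% tint:
  R: 128 + 0.53×(255−128) = 128 + 67.31 = 195.31 → 195
  G: 0 + 0.53×(255−0) = 0 + 135.15 = 135.15 → 135
  B: 0 + 0.53×(255−0) = 0 + 135.15 = 135.15 → 135
  → #c38787

#850a0a, #c38787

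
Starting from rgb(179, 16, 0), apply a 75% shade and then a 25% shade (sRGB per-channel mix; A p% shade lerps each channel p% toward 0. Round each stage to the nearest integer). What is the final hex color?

#220300

A 75% shade moves each channel 75% toward 0:
  R: 179 − 134.25 = 44.75 → 45
  G: 16 − 12 = 4 → 4
  B: 0 + 0.75×(0−0) = 0 + 0 = 0 → 0
After the shade: rgb(45, 4, 0) = #2D0400.
A 25% shade moves each channel 25% toward 0:
  R: 45 − 11.25 = 33.75 → 34
  G: 4 + 0.25×(0−4) = 4 − 1 = 3 → 3
  B: 0 + 0.25×(0−0) = 0 + 0 = 0 → 0
rgb(34, 3, 0) = #220300.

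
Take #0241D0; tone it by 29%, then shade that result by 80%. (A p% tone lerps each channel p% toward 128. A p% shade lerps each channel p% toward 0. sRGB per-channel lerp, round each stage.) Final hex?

#0241D0 is rgb(2, 65, 208).
Per channel, c → c + 0.29(128 − c):
  R: 2 + 0.29×(128−2) = 2 + 36.54 = 38.54 → 39
  G: 65 + 0.29×(128−65) = 65 + 18.27 = 83.27 → 83
  B: 208 − 23.2 = 184.8 → 185
After the tone: rgb(39, 83, 185) = #2753B9.
An 80% shade moves each channel 80% toward 0:
  R: 39 + 0.8×(0−39) = 39 − 31.2 = 7.8 → 8
  G: 83 + 0.8×(0−83) = 83 − 66.4 = 16.6 → 17
  B: 185 + 0.8×(0−185) = 185 − 148 = 37 → 37
rgb(8, 17, 37) = #081125.

#081125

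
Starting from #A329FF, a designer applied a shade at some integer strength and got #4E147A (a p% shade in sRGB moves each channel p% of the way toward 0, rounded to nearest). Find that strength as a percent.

52%

#A329FF is rgb(163, 41, 255); #4E147A is rgb(78, 20, 122).
On the B channel (widest range): 122 ≈ 255 + (p/100)(0 − 255), so p ≈ 100×(122 − 255)/(0 − 255) = -13300/-255 = 52.16.
p = 52 reproduces all three channels after rounding.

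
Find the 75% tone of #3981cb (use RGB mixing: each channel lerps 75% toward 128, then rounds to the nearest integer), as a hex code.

#3981cb is rgb(57, 129, 203).
Per channel, c → c + 0.75(128 − c):
  R: 57 + 53.25 = 110.25 → 110
  G: 129 − 0.75 = 128.25 → 128
  B: 203 + 0.75×(128−203) = 203 − 56.25 = 146.75 → 147
rgb(110, 128, 147) = #6e8093.

#6e8093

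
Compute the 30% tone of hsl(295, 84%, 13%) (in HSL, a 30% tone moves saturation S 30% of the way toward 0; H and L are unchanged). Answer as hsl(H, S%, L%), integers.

hsl(295, 59%, 13%)

S moves 30% from 84 toward 0: 84 − 25.2 = 58.8 → 59.
H and L are unchanged.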